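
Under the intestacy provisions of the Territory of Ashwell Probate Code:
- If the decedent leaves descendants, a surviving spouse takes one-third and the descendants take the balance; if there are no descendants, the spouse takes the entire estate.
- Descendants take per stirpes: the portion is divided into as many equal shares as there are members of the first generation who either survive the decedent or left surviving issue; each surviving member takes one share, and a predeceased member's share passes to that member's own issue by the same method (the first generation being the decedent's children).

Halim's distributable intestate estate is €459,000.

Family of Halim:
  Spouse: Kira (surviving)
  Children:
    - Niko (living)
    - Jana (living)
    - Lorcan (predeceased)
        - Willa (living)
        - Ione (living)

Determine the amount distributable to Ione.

Kira takes one-third of €459,000 = €153,000. The remaining €306,000 passes to the descendants.
The descendants' portion (€306,000) is divided into 3 shares of €102,000: Niko and Jana each take €102,000; Lorcan's €102,000 share passes to Lorcan's issue.
Lorcan's share (€102,000) is divided into 2 shares of €51,000: Willa and Ione each take €51,000.

Ione receives €51,000.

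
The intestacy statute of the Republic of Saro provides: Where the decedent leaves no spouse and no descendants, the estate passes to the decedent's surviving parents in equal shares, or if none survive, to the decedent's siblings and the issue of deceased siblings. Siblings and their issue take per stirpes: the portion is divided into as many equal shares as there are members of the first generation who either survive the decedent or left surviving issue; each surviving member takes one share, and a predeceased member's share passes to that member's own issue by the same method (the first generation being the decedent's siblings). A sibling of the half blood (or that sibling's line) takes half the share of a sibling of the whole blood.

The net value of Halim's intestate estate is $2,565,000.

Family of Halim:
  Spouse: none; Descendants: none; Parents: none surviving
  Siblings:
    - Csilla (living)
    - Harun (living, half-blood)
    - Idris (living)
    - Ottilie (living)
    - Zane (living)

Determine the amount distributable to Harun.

Harun receives $285,000.

The entire $2,565,000 passes to the siblings and their issue.
Counting each half-blood sibling's line as half a unit, there are 9/2 units in $2,565,000, so one unit is $570,000. Whole-blood lines (Csilla, Idris, Ottilie, and Zane) take $570,000 each; half-blood lines (Harun) take $285,000 each.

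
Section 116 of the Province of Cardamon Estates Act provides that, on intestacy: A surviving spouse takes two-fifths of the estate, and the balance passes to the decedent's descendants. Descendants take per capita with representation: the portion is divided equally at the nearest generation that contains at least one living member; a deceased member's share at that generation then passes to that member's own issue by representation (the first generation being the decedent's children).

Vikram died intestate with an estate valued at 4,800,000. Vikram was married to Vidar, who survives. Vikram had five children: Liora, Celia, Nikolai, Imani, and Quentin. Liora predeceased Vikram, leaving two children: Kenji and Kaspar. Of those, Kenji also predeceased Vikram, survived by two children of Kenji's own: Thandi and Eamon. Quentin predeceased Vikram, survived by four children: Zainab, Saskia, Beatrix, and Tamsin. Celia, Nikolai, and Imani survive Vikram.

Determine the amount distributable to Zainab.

Vidar takes two-fifths of 4,800,000 = 1,920,000. The remaining 2,880,000 passes to the descendants.
The descendants' portion (2,880,000) is divided into 5 shares of 576,000: Celia, Nikolai, and Imani each take 576,000; Liora's 576,000 share passes to Liora's issue; Quentin's 576,000 share passes to Quentin's issue.
Liora's share (576,000) is divided into 2 shares of 288,000: Kaspar takes 288,000; Kenji's 288,000 share passes to Kenji's issue.
Kenji's share (288,000) is divided into 2 shares of 144,000: Thandi and Eamon each take 144,000.
Quentin's share (576,000) is divided into 4 shares of 144,000: Zainab, Saskia, Beatrix, and Tamsin each take 144,000.

Zainab receives 144,000.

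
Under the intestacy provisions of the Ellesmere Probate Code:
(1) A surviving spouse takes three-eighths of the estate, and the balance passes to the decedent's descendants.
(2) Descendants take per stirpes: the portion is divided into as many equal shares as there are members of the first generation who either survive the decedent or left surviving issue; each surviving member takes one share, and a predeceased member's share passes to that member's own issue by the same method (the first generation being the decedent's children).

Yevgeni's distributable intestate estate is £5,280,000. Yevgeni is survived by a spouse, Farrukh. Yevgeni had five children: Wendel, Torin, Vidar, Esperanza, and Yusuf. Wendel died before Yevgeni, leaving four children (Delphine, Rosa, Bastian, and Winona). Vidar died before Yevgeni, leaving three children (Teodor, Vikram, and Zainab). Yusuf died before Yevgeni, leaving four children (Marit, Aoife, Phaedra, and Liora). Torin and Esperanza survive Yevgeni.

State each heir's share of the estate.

Farrukh: £1,980,000; Delphine: £165,000; Rosa: £165,000; Bastian: £165,000; Winona: £165,000; Torin: £660,000; Teodor: £220,000; Vikram: £220,000; Zainab: £220,000; Esperanza: £660,000; Marit: £165,000; Aoife: £165,000; Phaedra: £165,000; Liora: £165,000

Farrukh takes three-eighths of £5,280,000 = £1,980,000. The remaining £3,300,000 passes to the descendants.
The descendants' portion (£3,300,000) is divided into 5 shares of £660,000: Torin and Esperanza each take £660,000; Wendel's £660,000 share passes to Wendel's issue; Vidar's £660,000 share passes to Vidar's issue; Yusuf's £660,000 share passes to Yusuf's issue.
Wendel's share (£660,000) is divided into 4 shares of £165,000: Delphine, Rosa, Bastian, and Winona each take £165,000.
Vidar's share (£660,000) is divided into 3 shares of £220,000: Teodor, Vikram, and Zainab each take £220,000.
Yusuf's share (£660,000) is divided into 4 shares of £165,000: Marit, Aoife, Phaedra, and Liora each take £165,000.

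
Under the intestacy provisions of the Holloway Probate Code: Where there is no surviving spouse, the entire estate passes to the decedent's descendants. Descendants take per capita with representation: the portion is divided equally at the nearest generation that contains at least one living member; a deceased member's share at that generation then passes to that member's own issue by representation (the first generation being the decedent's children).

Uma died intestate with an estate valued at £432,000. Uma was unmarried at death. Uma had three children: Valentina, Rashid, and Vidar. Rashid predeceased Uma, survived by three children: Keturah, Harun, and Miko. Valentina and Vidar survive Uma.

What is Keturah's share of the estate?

Keturah receives £48,000.

The entire £432,000 passes to the descendants.
That amount (£432,000) is divided into 3 shares of £144,000: Valentina and Vidar each take £144,000; Rashid's £144,000 share passes to Rashid's issue.
Rashid's share (£144,000) is divided into 3 shares of £48,000: Keturah, Harun, and Miko each take £48,000.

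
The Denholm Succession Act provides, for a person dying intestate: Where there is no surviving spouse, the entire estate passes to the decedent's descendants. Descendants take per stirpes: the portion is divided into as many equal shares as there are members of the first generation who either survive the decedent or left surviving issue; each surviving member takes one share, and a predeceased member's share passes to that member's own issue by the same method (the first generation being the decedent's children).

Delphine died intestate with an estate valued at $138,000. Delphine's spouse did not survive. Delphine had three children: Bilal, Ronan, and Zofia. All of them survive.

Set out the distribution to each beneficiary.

Bilal: $46,000; Ronan: $46,000; Zofia: $46,000

The entire $138,000 passes to the descendants.
That amount ($138,000) is divided into 3 shares of $46,000: Bilal, Ronan, and Zofia each take $46,000.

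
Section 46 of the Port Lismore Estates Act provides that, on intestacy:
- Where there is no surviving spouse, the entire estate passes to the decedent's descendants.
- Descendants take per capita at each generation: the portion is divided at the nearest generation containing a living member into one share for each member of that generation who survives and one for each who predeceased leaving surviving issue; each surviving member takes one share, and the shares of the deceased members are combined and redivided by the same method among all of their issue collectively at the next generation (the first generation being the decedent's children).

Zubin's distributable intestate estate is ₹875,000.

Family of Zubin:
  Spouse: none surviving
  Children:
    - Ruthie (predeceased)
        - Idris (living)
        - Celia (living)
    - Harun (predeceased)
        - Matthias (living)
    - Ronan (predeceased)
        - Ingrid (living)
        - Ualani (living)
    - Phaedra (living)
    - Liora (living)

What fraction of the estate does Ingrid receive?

Ingrid receives 3/25 of the estate.

The entire ₹875,000 passes to the descendants.
That amount (₹875,000) is divided at the children's generation into 5 shares of ₹175,000. Phaedra and Liora each take ₹175,000. The 3 shares of the deceased (Ruthie, Harun, and Ronan) are combined into a pool of ₹525,000.
That pool (₹525,000) is divided at the grandchildren's generation equally among Idris, Celia, Matthias, Ingrid, and Ualani: ₹105,000 each.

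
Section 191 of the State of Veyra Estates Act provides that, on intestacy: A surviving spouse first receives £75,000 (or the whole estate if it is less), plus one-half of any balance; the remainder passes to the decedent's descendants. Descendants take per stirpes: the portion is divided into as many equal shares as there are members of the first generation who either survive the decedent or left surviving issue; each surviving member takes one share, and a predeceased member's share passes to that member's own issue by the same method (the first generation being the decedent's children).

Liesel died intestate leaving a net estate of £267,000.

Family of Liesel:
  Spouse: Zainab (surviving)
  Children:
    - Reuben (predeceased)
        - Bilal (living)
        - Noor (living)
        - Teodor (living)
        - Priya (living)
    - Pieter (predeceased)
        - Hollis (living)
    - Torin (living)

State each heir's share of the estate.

Zainab first takes £75,000, leaving a balance of £192,000. Zainab then takes one-half of the balance (£96,000), for a total of £171,000. The remaining £96,000 passes to the descendants.
The descendants' portion (£96,000) is divided into 3 shares of £32,000: Torin takes £32,000; Reuben's £32,000 share passes to Reuben's issue; Pieter's £32,000 share passes to Pieter's issue.
Reuben's share (£32,000) is divided into 4 shares of £8,000: Bilal, Noor, Teodor, and Priya each take £8,000.
Pieter's share (£32,000) passes entirely to Hollis.

Zainab: £171,000; Bilal: £8,000; Noor: £8,000; Teodor: £8,000; Priya: £8,000; Hollis: £32,000; Torin: £32,000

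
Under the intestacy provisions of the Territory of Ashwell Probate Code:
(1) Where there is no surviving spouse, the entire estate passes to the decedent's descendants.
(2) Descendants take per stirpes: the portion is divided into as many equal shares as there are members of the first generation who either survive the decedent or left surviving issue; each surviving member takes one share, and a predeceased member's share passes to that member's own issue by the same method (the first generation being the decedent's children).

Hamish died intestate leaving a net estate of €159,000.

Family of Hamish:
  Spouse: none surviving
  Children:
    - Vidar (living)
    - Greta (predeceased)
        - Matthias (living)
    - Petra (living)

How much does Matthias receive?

Matthias receives €53,000.

The entire €159,000 passes to the descendants.
That amount (€159,000) is divided into 3 shares of €53,000: Vidar and Petra each take €53,000; Greta's €53,000 share passes to Greta's issue.
Greta's share (€53,000) passes entirely to Matthias.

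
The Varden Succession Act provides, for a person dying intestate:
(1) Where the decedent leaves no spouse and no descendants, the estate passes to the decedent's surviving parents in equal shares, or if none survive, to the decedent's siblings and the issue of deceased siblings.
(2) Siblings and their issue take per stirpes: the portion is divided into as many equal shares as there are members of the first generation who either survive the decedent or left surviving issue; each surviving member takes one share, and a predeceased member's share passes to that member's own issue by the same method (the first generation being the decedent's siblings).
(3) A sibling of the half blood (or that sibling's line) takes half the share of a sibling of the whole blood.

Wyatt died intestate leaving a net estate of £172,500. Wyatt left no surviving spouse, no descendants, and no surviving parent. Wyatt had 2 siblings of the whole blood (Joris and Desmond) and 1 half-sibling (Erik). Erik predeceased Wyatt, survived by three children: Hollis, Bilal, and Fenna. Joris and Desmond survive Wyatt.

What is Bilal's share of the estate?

Bilal receives £11,500.

The entire £172,500 passes to the siblings and their issue.
Counting each half-blood sibling's line as half a unit, there are 5/2 units in £172,500, so one unit is £69,000. Whole-blood lines (Joris and Desmond) take £69,000 each; half-blood lines (Erik) take £34,500 each.
Erik's share (£34,500) is divided into 3 shares of £11,500: Hollis, Bilal, and Fenna each take £11,500.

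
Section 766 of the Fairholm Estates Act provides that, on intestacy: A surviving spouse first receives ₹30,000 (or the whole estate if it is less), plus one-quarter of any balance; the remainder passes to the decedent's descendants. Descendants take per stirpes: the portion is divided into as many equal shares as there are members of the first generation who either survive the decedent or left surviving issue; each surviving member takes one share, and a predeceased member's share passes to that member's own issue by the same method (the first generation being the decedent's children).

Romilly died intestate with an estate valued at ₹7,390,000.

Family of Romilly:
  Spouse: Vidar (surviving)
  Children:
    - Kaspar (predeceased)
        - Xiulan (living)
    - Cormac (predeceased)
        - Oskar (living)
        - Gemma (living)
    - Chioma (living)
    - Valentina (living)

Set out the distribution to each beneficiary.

Vidar: ₹1,870,000; Xiulan: ₹1,380,000; Oskar: ₹690,000; Gemma: ₹690,000; Chioma: ₹1,380,000; Valentina: ₹1,380,000

Vidar first takes ₹30,000, leaving a balance of ₹7,360,000. Vidar then takes one-quarter of the balance (₹1,840,000), for a total of ₹1,870,000. The remaining ₹5,520,000 passes to the descendants.
The descendants' portion (₹5,520,000) is divided into 4 shares of ₹1,380,000: Chioma and Valentina each take ₹1,380,000; Kaspar's ₹1,380,000 share passes to Kaspar's issue; Cormac's ₹1,380,000 share passes to Cormac's issue.
Kaspar's share (₹1,380,000) passes entirely to Xiulan.
Cormac's share (₹1,380,000) is divided into 2 shares of ₹690,000: Oskar and Gemma each take ₹690,000.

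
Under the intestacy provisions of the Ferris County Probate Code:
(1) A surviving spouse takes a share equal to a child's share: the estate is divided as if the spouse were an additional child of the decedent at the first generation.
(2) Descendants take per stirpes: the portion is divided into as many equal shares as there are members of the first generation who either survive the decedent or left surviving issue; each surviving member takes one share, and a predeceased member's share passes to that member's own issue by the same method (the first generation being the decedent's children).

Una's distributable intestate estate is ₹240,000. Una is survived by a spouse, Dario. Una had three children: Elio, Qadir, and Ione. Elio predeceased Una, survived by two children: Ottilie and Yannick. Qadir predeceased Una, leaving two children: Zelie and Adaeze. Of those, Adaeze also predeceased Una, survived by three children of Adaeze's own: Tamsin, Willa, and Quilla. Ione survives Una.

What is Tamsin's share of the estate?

The spouse counts as an additional share at the children's level, so there are 4 primary shares of ₹60,000. Dario takes one such share (₹60,000).
The children's combined portion (₹180,000) is divided into 3 shares of ₹60,000: Ione takes ₹60,000; Elio's ₹60,000 share passes to Elio's issue; Qadir's ₹60,000 share passes to Qadir's issue.
Elio's share (₹60,000) is divided into 2 shares of ₹30,000: Ottilie and Yannick each take ₹30,000.
Qadir's share (₹60,000) is divided into 2 shares of ₹30,000: Zelie takes ₹30,000; Adaeze's ₹30,000 share passes to Adaeze's issue.
Adaeze's share (₹30,000) is divided into 3 shares of ₹10,000: Tamsin, Willa, and Quilla each take ₹10,000.

Tamsin receives ₹10,000.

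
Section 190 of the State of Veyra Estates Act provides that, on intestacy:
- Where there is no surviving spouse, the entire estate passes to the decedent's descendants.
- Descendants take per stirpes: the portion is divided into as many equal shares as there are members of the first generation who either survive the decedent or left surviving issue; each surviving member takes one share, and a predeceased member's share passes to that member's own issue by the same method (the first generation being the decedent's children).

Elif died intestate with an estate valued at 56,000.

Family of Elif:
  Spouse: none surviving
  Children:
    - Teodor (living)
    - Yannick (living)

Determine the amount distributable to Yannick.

Yannick receives 28,000.

The entire 56,000 passes to the descendants.
That amount (56,000) is divided into 2 shares of 28,000: Teodor and Yannick each take 28,000.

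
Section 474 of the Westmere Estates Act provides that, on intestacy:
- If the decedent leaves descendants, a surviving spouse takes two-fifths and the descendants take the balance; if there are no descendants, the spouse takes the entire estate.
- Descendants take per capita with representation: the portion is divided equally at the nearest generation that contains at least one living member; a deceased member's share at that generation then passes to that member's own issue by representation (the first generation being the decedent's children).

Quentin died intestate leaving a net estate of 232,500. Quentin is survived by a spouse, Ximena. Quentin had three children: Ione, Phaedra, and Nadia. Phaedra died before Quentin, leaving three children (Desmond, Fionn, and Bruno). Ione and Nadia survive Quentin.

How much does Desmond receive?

Desmond receives 15,500.

Ximena takes two-fifths of 232,500 = 93,000. The remaining 139,500 passes to the descendants.
The descendants' portion (139,500) is divided into 3 shares of 46,500: Ione and Nadia each take 46,500; Phaedra's 46,500 share passes to Phaedra's issue.
Phaedra's share (46,500) is divided into 3 shares of 15,500: Desmond, Fionn, and Bruno each take 15,500.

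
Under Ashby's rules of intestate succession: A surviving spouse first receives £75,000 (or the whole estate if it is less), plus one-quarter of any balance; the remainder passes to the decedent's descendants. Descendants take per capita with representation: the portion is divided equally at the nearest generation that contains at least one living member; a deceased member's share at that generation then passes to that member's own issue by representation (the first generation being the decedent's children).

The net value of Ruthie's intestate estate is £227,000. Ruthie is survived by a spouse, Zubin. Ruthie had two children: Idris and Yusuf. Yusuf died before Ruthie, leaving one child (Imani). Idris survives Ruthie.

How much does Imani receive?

Imani receives £57,000.

Zubin first takes £75,000, leaving a balance of £152,000. Zubin then takes one-quarter of the balance (£38,000), for a total of £113,000. The remaining £114,000 passes to the descendants.
The descendants' portion (£114,000) is divided into 2 shares of £57,000: Idris takes £57,000; Yusuf's £57,000 share passes to Yusuf's issue.
Yusuf's share (£57,000) passes entirely to Imani.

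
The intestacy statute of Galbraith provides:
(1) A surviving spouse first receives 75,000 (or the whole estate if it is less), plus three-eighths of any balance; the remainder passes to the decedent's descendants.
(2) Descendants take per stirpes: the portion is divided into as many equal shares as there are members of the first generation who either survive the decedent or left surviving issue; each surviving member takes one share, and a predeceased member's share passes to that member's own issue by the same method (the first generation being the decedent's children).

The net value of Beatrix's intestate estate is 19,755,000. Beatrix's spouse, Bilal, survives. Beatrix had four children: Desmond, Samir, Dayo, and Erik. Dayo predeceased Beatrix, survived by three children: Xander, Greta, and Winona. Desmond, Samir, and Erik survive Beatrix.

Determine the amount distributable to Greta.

Greta receives 1,025,000.

Bilal first takes 75,000, leaving a balance of 19,680,000. Bilal then takes three-eighths of the balance (7,380,000), for a total of 7,455,000. The remaining 12,300,000 passes to the descendants.
The descendants' portion (12,300,000) is divided into 4 shares of 3,075,000: Desmond, Samir, and Erik each take 3,075,000; Dayo's 3,075,000 share passes to Dayo's issue.
Dayo's share (3,075,000) is divided into 3 shares of 1,025,000: Xander, Greta, and Winona each take 1,025,000.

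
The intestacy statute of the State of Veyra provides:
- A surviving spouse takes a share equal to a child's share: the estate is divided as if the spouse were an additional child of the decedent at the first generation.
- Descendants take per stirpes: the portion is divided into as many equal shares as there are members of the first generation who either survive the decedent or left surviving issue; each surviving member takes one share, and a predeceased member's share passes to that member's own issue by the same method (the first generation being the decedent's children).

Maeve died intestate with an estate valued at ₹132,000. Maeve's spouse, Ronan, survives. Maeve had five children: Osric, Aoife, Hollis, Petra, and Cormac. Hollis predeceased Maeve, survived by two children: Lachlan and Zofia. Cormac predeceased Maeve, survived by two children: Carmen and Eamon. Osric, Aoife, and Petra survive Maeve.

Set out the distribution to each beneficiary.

The spouse counts as an additional share at the children's level, so there are 6 primary shares of ₹22,000. Ronan takes one such share (₹22,000).
The children's combined portion (₹110,000) is divided into 5 shares of ₹22,000: Osric, Aoife, and Petra each take ₹22,000; Hollis's ₹22,000 share passes to Hollis's issue; Cormac's ₹22,000 share passes to Cormac's issue.
Hollis's share (₹22,000) is divided into 2 shares of ₹11,000: Lachlan and Zofia each take ₹11,000.
Cormac's share (₹22,000) is divided into 2 shares of ₹11,000: Carmen and Eamon each take ₹11,000.

Ronan: ₹22,000; Osric: ₹22,000; Aoife: ₹22,000; Lachlan: ₹11,000; Zofia: ₹11,000; Petra: ₹22,000; Carmen: ₹11,000; Eamon: ₹11,000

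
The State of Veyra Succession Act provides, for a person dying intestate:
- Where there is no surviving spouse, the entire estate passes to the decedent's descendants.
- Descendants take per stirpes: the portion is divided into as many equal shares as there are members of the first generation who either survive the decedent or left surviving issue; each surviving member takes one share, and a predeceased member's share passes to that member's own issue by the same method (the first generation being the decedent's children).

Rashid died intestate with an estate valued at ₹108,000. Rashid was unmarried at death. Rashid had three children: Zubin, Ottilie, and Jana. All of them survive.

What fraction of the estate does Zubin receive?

Zubin receives 1/3 of the estate.

The entire ₹108,000 passes to the descendants.
That amount (₹108,000) is divided into 3 shares of ₹36,000: Zubin, Ottilie, and Jana each take ₹36,000.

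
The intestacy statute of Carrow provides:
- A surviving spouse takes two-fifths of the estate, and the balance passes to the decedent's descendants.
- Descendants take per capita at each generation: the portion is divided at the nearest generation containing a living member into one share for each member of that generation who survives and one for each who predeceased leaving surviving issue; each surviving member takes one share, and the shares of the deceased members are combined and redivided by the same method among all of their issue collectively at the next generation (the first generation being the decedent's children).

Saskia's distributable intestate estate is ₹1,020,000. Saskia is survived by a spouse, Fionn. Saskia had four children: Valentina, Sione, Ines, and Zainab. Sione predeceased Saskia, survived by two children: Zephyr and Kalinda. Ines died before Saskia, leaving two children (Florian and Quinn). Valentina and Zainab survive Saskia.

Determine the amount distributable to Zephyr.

Zephyr receives ₹76,500.

Fionn takes two-fifths of ₹1,020,000 = ₹408,000. The remaining ₹612,000 passes to the descendants.
The descendants' portion (₹612,000) is divided at the children's generation into 4 shares of ₹153,000. Valentina and Zainab each take ₹153,000. The 2 shares of the deceased (Sione and Ines) are combined into a pool of ₹306,000.
That pool (₹306,000) is divided at the grandchildren's generation equally among Zephyr, Kalinda, Florian, and Quinn: ₹76,500 each.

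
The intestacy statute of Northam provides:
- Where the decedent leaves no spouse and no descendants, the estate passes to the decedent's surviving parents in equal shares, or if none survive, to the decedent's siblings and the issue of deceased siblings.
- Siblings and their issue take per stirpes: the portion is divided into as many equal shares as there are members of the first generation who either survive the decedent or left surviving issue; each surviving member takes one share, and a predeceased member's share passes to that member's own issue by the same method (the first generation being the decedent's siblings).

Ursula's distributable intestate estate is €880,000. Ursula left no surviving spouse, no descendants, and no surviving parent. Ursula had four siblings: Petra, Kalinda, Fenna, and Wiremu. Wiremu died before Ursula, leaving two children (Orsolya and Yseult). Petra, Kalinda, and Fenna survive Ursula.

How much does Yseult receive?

The entire €880,000 passes to the siblings and their issue.
That amount (€880,000) is divided into 4 shares of €220,000: Petra, Kalinda, and Fenna each take €220,000; Wiremu's €220,000 share passes to Wiremu's issue.
Wiremu's share (€220,000) is divided into 2 shares of €110,000: Orsolya and Yseult each take €110,000.

Yseult receives €110,000.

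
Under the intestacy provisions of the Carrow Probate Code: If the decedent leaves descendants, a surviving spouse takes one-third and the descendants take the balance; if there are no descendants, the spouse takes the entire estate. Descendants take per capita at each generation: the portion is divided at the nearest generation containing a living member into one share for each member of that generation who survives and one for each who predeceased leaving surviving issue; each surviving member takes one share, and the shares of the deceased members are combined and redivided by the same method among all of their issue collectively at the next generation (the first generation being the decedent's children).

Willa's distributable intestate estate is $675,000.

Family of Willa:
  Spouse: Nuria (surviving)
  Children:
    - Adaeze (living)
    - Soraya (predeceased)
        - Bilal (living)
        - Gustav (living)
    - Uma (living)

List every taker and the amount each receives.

Nuria: $225,000; Adaeze: $150,000; Bilal: $75,000; Gustav: $75,000; Uma: $150,000

Nuria takes one-third of $675,000 = $225,000. The remaining $450,000 passes to the descendants.
The descendants' portion ($450,000) is divided at the children's generation into 3 shares of $150,000. Adaeze and Uma each take $150,000. The remaining share for the deceased Soraya ($150,000) is carried to the next generation.
That pool ($150,000) is divided at the grandchildren's generation equally among Bilal and Gustav: $75,000 each.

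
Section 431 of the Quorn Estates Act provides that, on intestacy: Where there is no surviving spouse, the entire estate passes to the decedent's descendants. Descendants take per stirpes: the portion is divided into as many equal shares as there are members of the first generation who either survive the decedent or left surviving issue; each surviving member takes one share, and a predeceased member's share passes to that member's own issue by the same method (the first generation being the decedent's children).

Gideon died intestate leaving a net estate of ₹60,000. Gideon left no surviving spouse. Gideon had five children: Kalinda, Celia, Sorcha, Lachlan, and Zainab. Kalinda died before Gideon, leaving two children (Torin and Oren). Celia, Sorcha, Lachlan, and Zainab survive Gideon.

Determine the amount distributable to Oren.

Oren receives ₹6,000.

The entire ₹60,000 passes to the descendants.
That amount (₹60,000) is divided into 5 shares of ₹12,000: Celia, Sorcha, Lachlan, and Zainab each take ₹12,000; Kalinda's ₹12,000 share passes to Kalinda's issue.
Kalinda's share (₹12,000) is divided into 2 shares of ₹6,000: Torin and Oren each take ₹6,000.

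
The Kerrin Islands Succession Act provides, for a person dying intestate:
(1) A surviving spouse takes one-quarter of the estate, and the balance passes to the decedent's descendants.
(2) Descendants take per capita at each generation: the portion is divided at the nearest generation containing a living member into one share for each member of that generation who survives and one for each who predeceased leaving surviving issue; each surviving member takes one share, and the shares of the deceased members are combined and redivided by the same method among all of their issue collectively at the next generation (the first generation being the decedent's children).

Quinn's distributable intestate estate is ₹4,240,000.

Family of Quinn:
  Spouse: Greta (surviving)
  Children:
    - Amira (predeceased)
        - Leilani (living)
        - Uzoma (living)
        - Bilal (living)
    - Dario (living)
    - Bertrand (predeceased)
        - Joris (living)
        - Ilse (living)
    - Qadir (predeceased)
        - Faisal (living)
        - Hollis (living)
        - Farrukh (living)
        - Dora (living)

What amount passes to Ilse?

Ilse receives ₹265,000.

Greta takes one-quarter of ₹4,240,000 = ₹1,060,000. The remaining ₹3,180,000 passes to the descendants.
The descendants' portion (₹3,180,000) is divided at the children's generation into 4 shares of ₹795,000. Dario takes ₹795,000. The 3 shares of the deceased (Amira, Bertrand, and Qadir) are combined into a pool of ₹2,385,000.
That pool (₹2,385,000) is divided at the grandchildren's generation equally among Leilani, Uzoma, Bilal, Joris, Ilse, Faisal, Hollis, Farrukh, and Dora: ₹265,000 each.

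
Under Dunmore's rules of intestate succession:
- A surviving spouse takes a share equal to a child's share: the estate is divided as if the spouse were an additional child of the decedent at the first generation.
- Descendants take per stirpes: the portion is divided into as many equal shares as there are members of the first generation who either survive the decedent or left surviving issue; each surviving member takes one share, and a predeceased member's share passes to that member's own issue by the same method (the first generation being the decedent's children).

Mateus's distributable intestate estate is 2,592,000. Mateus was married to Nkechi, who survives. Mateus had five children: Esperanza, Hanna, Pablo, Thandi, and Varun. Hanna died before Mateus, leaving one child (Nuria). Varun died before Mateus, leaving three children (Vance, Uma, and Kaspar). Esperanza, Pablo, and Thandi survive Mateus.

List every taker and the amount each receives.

The spouse counts as an additional share at the children's level, so there are 6 primary shares of 432,000. Nkechi takes one such share (432,000).
The children's combined portion (2,160,000) is divided into 5 shares of 432,000: Esperanza, Pablo, and Thandi each take 432,000; Hanna's 432,000 share passes to Hanna's issue; Varun's 432,000 share passes to Varun's issue.
Hanna's share (432,000) passes entirely to Nuria.
Varun's share (432,000) is divided into 3 shares of 144,000: Vance, Uma, and Kaspar each take 144,000.

Nkechi: 432,000; Esperanza: 432,000; Nuria: 432,000; Pablo: 432,000; Thandi: 432,000; Vance: 144,000; Uma: 144,000; Kaspar: 144,000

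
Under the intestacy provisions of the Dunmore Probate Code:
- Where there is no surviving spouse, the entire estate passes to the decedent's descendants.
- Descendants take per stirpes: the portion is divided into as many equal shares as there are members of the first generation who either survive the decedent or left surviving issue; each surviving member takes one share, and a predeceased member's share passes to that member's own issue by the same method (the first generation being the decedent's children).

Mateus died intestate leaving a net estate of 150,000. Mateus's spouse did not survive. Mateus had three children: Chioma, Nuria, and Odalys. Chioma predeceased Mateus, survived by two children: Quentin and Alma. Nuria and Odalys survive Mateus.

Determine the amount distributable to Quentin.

The entire 150,000 passes to the descendants.
That amount (150,000) is divided into 3 shares of 50,000: Nuria and Odalys each take 50,000; Chioma's 50,000 share passes to Chioma's issue.
Chioma's share (50,000) is divided into 2 shares of 25,000: Quentin and Alma each take 25,000.

Quentin receives 25,000.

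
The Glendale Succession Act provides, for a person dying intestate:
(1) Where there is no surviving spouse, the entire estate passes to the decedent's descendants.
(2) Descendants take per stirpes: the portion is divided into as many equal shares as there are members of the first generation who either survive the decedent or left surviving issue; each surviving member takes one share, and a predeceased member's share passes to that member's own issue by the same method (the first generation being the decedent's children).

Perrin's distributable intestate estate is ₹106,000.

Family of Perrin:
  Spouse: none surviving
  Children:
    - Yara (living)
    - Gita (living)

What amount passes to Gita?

The entire ₹106,000 passes to the descendants.
That amount (₹106,000) is divided into 2 shares of ₹53,000: Yara and Gita each take ₹53,000.

Gita receives ₹53,000.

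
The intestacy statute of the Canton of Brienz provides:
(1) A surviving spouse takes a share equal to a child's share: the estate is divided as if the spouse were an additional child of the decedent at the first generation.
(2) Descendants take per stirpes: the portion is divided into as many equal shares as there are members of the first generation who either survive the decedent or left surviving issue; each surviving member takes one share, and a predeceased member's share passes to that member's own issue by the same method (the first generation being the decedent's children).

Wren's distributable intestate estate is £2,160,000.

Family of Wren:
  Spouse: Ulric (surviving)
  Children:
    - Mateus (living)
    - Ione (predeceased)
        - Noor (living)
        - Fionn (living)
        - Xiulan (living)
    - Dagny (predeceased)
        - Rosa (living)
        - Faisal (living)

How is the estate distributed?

The spouse counts as an additional share at the children's level, so there are 4 primary shares of £540,000. Ulric takes one such share (£540,000).
The children's combined portion (£1,620,000) is divided into 3 shares of £540,000: Mateus takes £540,000; Ione's £540,000 share passes to Ione's issue; Dagny's £540,000 share passes to Dagny's issue.
Ione's share (£540,000) is divided into 3 shares of £180,000: Noor, Fionn, and Xiulan each take £180,000.
Dagny's share (£540,000) is divided into 2 shares of £270,000: Rosa and Faisal each take £270,000.

Ulric: £540,000; Mateus: £540,000; Noor: £180,000; Fionn: £180,000; Xiulan: £180,000; Rosa: £270,000; Faisal: £270,000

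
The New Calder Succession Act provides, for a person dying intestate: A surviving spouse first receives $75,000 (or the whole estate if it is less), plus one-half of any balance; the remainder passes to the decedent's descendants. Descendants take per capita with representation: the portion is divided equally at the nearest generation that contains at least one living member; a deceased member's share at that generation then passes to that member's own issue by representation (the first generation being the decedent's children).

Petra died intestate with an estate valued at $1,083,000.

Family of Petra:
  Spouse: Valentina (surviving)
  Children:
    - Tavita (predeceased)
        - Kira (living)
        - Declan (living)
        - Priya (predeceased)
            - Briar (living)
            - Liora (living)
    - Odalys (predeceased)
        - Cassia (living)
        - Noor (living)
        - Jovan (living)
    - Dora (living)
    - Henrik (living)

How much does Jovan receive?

Jovan receives $42,000.

Valentina first takes $75,000, leaving a balance of $1,008,000. Valentina then takes one-half of the balance ($504,000), for a total of $579,000. The remaining $504,000 passes to the descendants.
The descendants' portion ($504,000) is divided into 4 shares of $126,000: Dora and Henrik each take $126,000; Tavita's $126,000 share passes to Tavita's issue; Odalys's $126,000 share passes to Odalys's issue.
Tavita's share ($126,000) is divided into 3 shares of $42,000: Kira and Declan each take $42,000; Priya's $42,000 share passes to Priya's issue.
Priya's share ($42,000) is divided into 2 shares of $21,000: Briar and Liora each take $21,000.
Odalys's share ($126,000) is divided into 3 shares of $42,000: Cassia, Noor, and Jovan each take $42,000.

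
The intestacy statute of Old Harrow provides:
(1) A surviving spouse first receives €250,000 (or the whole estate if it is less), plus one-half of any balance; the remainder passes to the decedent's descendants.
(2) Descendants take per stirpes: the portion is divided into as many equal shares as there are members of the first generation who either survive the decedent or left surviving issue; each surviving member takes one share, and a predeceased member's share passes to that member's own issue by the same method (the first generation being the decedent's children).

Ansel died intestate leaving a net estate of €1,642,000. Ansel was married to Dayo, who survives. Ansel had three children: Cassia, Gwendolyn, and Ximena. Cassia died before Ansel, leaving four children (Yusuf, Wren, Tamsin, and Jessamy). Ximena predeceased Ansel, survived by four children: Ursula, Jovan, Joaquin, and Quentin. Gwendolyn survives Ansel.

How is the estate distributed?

Dayo first takes €250,000, leaving a balance of €1,392,000. Dayo then takes one-half of the balance (€696,000), for a total of €946,000. The remaining €696,000 passes to the descendants.
The descendants' portion (€696,000) is divided into 3 shares of €232,000: Gwendolyn takes €232,000; Cassia's €232,000 share passes to Cassia's issue; Ximena's €232,000 share passes to Ximena's issue.
Cassia's share (€232,000) is divided into 4 shares of €58,000: Yusuf, Wren, Tamsin, and Jessamy each take €58,000.
Ximena's share (€232,000) is divided into 4 shares of €58,000: Ursula, Jovan, Joaquin, and Quentin each take €58,000.

Dayo: €946,000; Yusuf: €58,000; Wren: €58,000; Tamsin: €58,000; Jessamy: €58,000; Gwendolyn: €232,000; Ursula: €58,000; Jovan: €58,000; Joaquin: €58,000; Quentin: €58,000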